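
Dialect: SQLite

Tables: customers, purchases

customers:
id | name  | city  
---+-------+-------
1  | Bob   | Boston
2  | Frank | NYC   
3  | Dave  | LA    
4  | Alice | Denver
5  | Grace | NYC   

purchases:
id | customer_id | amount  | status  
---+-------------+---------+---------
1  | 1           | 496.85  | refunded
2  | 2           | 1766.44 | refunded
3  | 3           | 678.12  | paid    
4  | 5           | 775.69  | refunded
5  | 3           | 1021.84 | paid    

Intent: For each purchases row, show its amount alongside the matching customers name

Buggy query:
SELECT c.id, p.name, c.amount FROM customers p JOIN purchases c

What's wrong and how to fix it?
Bug: Missing join condition: each purchases row is matched to all customers rows instead of just its own

Fix: Add ON c.customer_id = p.id to the JOIN

Corrected query:
SELECT c.id, p.name, c.amount FROM customers p JOIN purchases c ON c.customer_id = p.id

Result:
id | name  | amount 
---+-------+--------
1  | Bob   | 496.85 
2  | Frank | 1766.44
3  | Dave  | 678.12 
4  | Grace | 775.69 
5  | Dave  | 1021.84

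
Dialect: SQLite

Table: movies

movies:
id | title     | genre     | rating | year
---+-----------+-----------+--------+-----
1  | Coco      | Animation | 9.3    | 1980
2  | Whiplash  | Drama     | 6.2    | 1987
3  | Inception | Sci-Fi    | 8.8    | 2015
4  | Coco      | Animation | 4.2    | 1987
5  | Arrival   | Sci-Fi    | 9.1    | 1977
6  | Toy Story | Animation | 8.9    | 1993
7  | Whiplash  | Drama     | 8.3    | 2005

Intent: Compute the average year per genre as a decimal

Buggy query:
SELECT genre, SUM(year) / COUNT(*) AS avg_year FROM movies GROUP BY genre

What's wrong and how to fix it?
Bug: Both operands are integers, so '/' performs integer division and truncates

Fix: Cast one side to REAL so the division keeps the fractional part

Corrected query:
SELECT genre, SUM(year) * 1.0 / COUNT(*) AS avg_year FROM movies GROUP BY genre

Result:
genre     | avg_year   
----------+------------
Animation | 1986.666667
Drama     | 1996       
Sci-Fi    | 1996       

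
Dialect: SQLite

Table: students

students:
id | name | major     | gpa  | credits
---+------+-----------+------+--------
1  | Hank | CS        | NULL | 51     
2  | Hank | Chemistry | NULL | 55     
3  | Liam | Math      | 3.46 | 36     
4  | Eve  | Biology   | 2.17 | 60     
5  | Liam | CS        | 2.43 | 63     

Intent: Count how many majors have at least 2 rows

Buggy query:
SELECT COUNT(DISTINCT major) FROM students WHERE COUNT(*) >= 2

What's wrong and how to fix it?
Bug: WHERE filters individual rows, not groups, so a group-level COUNT is invalid there

Fix: Use a subquery that GROUPs and filters with HAVING, then count its rows

Corrected query:
SELECT COUNT(*) FROM (SELECT major FROM students GROUP BY major HAVING COUNT(*) >= 2)

Result:
COUNT(*)
--------
1       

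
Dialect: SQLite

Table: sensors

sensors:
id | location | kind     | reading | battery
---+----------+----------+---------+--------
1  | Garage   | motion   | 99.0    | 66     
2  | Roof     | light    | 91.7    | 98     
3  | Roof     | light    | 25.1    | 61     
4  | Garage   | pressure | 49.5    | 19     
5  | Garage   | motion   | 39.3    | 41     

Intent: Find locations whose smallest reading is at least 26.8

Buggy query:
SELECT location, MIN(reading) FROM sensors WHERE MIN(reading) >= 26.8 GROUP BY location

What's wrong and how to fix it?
Bug: Aggregates like MIN are computed per group after WHERE runs

Fix: Replace WHERE with HAVING after the GROUP BY

Corrected query:
SELECT location, MIN(reading) FROM sensors GROUP BY location HAVING MIN(reading) >= 26.8

Result:
location | MIN(reading)
---------+-------------
Garage   | 39.3        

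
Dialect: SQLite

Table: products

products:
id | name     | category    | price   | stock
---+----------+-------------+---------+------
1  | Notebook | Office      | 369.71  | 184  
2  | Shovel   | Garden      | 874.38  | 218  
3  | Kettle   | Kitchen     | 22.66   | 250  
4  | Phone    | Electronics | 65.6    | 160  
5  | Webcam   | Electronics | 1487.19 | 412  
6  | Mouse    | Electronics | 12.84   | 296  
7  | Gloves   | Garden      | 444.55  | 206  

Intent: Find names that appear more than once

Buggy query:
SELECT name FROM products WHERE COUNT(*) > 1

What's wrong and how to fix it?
Bug: COUNT(*) is an aggregate and cannot be used in WHERE

Fix: GROUP BY name, then filter groups with HAVING COUNT(*) > 1

Corrected query:
SELECT name FROM products GROUP BY name HAVING COUNT(*) > 1

Result:
(no rows)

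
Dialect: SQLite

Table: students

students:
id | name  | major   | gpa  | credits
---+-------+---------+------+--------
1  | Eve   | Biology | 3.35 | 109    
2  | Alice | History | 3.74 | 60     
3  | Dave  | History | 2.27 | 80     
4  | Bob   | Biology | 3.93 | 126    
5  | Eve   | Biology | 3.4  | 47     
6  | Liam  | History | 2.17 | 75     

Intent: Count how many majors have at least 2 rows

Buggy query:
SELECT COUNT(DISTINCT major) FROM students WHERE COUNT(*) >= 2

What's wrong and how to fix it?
Bug: WHERE filters individual rows, not groups, so a group-level COUNT is invalid there

Fix: Group first with HAVING COUNT(*) >= 2, then COUNT the resulting groups

Corrected query:
SELECT COUNT(*) FROM (SELECT major FROM students GROUP BY major HAVING COUNT(*) >= 2)

Result:
COUNT(*)
--------
2       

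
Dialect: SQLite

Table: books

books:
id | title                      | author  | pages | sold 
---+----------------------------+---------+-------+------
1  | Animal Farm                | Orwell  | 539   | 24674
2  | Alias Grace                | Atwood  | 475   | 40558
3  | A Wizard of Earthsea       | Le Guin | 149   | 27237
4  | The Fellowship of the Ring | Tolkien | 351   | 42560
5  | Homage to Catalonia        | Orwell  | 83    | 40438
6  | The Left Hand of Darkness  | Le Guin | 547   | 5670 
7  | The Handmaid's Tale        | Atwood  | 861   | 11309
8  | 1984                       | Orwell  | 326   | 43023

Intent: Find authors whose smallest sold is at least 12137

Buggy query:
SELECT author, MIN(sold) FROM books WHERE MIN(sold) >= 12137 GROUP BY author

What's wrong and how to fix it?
Bug: MIN() in WHERE is a misuse of aggregate

Fix: Replace WHERE with HAVING after the GROUP BY

Corrected query:
SELECT author, MIN(sold) FROM books GROUP BY author HAVING MIN(sold) >= 12137

Result:
author  | MIN(sold)
--------+----------
Orwell  | 24674    
Tolkien | 42560    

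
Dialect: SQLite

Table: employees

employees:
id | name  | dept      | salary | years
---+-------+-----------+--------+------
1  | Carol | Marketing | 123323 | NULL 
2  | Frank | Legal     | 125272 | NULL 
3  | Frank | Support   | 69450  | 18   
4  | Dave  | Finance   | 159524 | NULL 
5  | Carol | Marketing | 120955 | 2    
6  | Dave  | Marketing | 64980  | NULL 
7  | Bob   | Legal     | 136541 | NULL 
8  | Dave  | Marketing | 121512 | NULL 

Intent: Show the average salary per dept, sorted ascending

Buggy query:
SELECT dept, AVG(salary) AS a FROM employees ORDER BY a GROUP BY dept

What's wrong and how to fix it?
Bug: GROUP BY must precede ORDER BY

Fix: Reorder: SELECT … FROM … GROUP BY … ORDER BY …

Corrected query:
SELECT dept, AVG(salary) AS a FROM employees GROUP BY dept ORDER BY a

Result:
dept      | a       
----------+---------
Support   | 69450   
Marketing | 107692.5
Legal     | 130906.5
Finance   | 159524  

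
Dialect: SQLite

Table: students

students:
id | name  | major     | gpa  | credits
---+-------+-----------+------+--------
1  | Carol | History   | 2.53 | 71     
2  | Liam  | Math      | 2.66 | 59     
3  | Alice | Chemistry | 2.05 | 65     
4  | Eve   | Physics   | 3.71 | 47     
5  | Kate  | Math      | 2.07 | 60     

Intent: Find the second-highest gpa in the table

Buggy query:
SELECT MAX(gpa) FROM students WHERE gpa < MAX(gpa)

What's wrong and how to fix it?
Bug: MAX(gpa) on the right of the comparison is an aggregate-in-WHERE error

Fix: Put the inner MAX in a scalar subquery

Corrected query:
SELECT MAX(gpa) FROM students WHERE gpa < (SELECT MAX(gpa) FROM students)

Result:
MAX(gpa)
--------
2.66    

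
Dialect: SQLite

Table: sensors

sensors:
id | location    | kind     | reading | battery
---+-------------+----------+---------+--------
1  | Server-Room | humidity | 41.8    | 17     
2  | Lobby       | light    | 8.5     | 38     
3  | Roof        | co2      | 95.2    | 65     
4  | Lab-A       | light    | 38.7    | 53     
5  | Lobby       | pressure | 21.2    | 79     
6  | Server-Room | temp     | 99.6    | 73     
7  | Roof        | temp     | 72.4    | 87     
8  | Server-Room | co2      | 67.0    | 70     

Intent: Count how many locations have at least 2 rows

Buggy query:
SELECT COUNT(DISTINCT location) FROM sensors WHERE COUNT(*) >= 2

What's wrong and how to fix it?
Bug: WHERE filters individual rows, not groups, so a group-level COUNT is invalid there

Fix: Use a subquery that GROUPs and filters with HAVING, then count its rows

Corrected query:
SELECT COUNT(*) FROM (SELECT location FROM sensors GROUP BY location HAVING COUNT(*) >= 2)

Result:
COUNT(*)
--------
3       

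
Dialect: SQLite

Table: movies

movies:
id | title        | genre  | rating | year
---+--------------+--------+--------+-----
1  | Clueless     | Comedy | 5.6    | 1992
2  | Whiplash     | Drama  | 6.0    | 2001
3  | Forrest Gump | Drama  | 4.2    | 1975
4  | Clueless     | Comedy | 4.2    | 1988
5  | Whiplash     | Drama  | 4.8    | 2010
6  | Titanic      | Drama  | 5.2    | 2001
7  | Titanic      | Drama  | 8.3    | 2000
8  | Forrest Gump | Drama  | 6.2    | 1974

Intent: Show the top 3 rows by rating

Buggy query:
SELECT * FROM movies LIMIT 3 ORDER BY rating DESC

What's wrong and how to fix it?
Bug: ORDER BY cannot follow LIMIT; LIMIT is the final clause

Fix: Sort with ORDER BY, then apply LIMIT

Corrected query:
SELECT * FROM movies ORDER BY rating DESC LIMIT 3

Result:
id | title        | genre | rating | year
---+--------------+-------+--------+-----
7  | Titanic      | Drama | 8.3    | 2000
8  | Forrest Gump | Drama | 6.2    | 1974
2  | Whiplash     | Drama | 6      | 2001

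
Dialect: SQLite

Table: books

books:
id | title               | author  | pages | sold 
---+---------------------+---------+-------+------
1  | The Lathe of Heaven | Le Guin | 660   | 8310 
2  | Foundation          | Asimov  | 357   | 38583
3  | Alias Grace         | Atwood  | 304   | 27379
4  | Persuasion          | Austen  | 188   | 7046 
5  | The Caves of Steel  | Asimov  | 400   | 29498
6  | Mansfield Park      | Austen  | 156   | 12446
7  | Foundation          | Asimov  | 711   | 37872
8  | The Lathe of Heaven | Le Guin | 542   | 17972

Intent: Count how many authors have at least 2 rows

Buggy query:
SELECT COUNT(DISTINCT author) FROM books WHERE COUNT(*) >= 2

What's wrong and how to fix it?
Bug: COUNT(*) cannot appear in WHERE; the per-group count doesn't exist yet

Fix: Use a subquery that GROUPs and filters with HAVING, then count its rows

Corrected query:
SELECT COUNT(*) FROM (SELECT author FROM books GROUP BY author HAVING COUNT(*) >= 2)

Result:
COUNT(*)
--------
3       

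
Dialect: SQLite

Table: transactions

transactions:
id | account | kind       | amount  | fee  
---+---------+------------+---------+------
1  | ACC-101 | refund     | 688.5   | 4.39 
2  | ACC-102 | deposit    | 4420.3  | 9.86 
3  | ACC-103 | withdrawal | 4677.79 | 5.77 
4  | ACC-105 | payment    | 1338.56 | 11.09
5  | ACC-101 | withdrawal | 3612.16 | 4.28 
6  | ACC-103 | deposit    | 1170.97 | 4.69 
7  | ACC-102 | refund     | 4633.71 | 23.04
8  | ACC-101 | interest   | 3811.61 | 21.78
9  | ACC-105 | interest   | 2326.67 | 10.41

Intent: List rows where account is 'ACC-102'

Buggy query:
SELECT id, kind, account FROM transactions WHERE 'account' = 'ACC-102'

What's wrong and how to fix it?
Bug: Single quotes denote string literals in SQL; the column name is being compared as a constant string

Fix: Remove the quotes around the column name (or use double quotes for an identifier)

Corrected query:
SELECT id, kind, account FROM transactions WHERE account = 'ACC-102'

Result:
id | kind    | account
---+---------+--------
2  | deposit | ACC-102
7  | refund  | ACC-102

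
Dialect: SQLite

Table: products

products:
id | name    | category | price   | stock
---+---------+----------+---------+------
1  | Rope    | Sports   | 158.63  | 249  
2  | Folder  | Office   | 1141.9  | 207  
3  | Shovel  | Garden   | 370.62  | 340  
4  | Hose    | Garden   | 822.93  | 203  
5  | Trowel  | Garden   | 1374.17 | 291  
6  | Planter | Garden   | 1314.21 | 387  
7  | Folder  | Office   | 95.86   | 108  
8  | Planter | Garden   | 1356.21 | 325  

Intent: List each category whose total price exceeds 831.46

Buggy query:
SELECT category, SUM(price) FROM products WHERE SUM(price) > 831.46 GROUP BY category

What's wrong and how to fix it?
Bug: SUM(price) is an aggregate, but WHERE filters rows before aggregation

Fix: Use HAVING (which filters groups after aggregation) instead of WHERE

Corrected query:
SELECT category, SUM(price) FROM products GROUP BY category HAVING SUM(price) > 831.46

Result:
category | SUM(price)
---------+-----------
Garden   | 5238.14   
Office   | 1237.76   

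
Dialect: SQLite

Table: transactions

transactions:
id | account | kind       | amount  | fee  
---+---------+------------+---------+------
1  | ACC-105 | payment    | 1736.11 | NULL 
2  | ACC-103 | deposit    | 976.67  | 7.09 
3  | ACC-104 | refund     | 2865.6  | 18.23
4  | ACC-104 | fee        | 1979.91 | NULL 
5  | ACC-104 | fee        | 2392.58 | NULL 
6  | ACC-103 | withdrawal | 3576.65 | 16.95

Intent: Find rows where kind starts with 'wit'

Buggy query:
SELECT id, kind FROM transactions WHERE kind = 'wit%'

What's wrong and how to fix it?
Bug: Wildcards only work with LIKE; '=' treats '%' as a literal character

Fix: Replace '=' with LIKE so 'wit%' is treated as a pattern

Corrected query:
SELECT id, kind FROM transactions WHERE kind LIKE 'wit%'

Result:
id | kind      
---+-----------
6  | withdrawal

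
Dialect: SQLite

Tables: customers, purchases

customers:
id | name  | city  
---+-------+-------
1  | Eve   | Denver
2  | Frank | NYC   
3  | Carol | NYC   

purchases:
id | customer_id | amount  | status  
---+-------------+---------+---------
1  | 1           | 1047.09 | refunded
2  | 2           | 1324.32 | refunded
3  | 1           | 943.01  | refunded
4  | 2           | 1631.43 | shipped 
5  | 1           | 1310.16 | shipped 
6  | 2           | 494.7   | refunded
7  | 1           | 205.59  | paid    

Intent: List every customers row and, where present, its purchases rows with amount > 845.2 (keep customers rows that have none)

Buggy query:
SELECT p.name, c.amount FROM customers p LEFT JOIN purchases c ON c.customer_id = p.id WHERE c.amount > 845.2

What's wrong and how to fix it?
Bug: Filtering c.amount in WHERE discards the NULL rows produced by LEFT JOIN, turning it into an inner join

Fix: Move the right-table condition into the ON clause so unmatched parents are kept

Corrected query:
SELECT p.name, c.amount FROM customers p LEFT JOIN purchases c ON c.customer_id = p.id AND c.amount > 845.2

Result:
name  | amount 
------+--------
Eve   | 943.01 
Eve   | 1047.09
Eve   | 1310.16
Frank | 1324.32
Frank | 1631.43
Carol | NULL   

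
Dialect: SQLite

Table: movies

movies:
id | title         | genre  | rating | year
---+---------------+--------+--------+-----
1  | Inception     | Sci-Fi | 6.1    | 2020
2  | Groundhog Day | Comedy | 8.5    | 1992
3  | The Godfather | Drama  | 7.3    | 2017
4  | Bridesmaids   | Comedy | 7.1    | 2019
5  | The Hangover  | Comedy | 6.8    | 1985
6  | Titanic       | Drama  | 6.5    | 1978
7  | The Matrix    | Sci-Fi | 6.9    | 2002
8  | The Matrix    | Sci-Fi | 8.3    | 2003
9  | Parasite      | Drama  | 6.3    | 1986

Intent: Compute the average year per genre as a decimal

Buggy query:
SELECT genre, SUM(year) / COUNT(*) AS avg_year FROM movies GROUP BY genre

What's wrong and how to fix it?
Bug: Both operands are integers, so '/' performs integer division and truncates

Fix: Cast one side to REAL so the division keeps the fractional part

Corrected query:
SELECT genre, SUM(year) * 1.0 / COUNT(*) AS avg_year FROM movies GROUP BY genre

Result:
genre  | avg_year   
-------+------------
Comedy | 1998.666667
Drama  | 1993.666667
Sci-Fi | 2008.333333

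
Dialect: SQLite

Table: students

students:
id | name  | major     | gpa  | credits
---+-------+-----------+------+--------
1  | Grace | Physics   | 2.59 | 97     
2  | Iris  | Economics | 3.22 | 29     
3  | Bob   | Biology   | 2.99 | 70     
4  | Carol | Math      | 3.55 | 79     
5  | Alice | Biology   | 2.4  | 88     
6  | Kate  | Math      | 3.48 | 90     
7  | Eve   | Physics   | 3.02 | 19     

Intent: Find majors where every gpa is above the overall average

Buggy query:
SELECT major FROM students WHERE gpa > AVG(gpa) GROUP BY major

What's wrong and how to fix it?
Bug: WHERE evaluates per row before aggregation, so AVG() is unavailable

Fix: Use a subquery for AVG and a HAVING MIN(...) filter so the condition holds for every row in the group

Corrected query:
SELECT major FROM students GROUP BY major HAVING MIN(gpa) > (SELECT AVG(gpa) FROM students)

Result:
major    
---------
Economics
Math     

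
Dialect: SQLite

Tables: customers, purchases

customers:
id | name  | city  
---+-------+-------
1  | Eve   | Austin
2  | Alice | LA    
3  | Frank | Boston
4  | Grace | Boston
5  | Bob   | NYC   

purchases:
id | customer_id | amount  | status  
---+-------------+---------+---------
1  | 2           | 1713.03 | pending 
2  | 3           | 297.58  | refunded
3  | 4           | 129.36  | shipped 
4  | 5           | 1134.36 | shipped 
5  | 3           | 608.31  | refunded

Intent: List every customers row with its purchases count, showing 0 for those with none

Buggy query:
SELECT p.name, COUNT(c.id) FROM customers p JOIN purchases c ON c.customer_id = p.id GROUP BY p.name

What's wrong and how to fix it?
Bug: INNER JOIN drops customers rows that have no matching purchases rows

Fix: Switch to LEFT JOIN to retain unmatched parent rows

Corrected query:
SELECT p.name, COUNT(c.id) FROM customers p LEFT JOIN purchases c ON c.customer_id = p.id GROUP BY p.name

Result:
name  | COUNT(c.id)
------+------------
Alice | 1          
Bob   | 1          
Eve   | 0          
Frank | 2          
Grace | 1          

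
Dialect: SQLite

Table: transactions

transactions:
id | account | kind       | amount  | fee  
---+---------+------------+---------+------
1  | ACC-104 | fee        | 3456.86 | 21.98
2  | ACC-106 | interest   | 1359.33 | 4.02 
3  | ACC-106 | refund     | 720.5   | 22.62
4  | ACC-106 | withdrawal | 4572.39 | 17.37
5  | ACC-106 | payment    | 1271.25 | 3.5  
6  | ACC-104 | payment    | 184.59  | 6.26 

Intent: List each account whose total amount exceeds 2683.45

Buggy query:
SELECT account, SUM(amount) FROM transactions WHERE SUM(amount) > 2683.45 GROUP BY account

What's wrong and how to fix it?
Bug: Aggregate functions cannot appear in a WHERE clause

Fix: Use HAVING (which filters groups after aggregation) instead of WHERE

Corrected query:
SELECT account, SUM(amount) FROM transactions GROUP BY account HAVING SUM(amount) > 2683.45

Result:
account | SUM(amount)
--------+------------
ACC-104 | 3641.45    
ACC-106 | 7923.47    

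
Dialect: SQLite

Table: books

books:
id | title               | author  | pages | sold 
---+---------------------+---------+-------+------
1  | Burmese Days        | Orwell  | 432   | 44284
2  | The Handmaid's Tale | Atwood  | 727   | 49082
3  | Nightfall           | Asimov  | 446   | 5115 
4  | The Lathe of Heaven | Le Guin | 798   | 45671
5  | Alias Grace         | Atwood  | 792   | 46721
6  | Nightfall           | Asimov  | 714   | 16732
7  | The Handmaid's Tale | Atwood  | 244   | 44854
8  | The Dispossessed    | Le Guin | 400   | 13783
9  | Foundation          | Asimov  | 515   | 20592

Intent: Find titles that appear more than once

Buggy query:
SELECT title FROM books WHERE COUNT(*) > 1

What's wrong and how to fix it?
Bug: WHERE can't reference COUNT(*); aggregates are computed after WHERE

Fix: Group first, then use HAVING for the count condition

Corrected query:
SELECT title FROM books GROUP BY title HAVING COUNT(*) > 1

Result:
title              
-------------------
Nightfall          
The Handmaid's Tale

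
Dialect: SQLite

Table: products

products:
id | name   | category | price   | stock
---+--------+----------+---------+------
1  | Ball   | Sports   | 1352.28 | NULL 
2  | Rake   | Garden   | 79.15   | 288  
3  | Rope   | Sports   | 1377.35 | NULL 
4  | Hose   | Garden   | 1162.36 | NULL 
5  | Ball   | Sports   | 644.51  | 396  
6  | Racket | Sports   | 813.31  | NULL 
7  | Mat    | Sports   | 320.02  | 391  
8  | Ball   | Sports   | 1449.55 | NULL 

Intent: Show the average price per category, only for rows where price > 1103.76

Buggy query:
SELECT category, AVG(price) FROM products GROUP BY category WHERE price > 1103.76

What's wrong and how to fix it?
Bug: WHERE cannot follow GROUP BY

Fix: Move the WHERE clause before GROUP BY

Corrected query:
SELECT category, AVG(price) FROM products WHERE price > 1103.76 GROUP BY category

Result:
category | AVG(price)
---------+-----------
Garden   | 1162.36   
Sports   | 1393.06   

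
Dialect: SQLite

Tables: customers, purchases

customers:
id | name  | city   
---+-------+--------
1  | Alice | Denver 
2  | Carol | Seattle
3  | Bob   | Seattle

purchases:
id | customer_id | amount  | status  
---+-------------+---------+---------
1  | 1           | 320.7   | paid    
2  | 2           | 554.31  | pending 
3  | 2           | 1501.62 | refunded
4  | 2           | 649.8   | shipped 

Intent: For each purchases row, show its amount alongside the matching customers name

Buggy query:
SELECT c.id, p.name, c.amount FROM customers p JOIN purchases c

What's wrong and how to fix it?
Bug: JOIN with no ON clause produces a cartesian product; every purchases row pairs with every customers row

Fix: Specify the join condition linking the foreign key to the parent id

Corrected query:
SELECT c.id, p.name, c.amount FROM customers p JOIN purchases c ON c.customer_id = p.id

Result:
id | name  | amount 
---+-------+--------
1  | Alice | 320.7  
2  | Carol | 554.31 
3  | Carol | 1501.62
4  | Carol | 649.8  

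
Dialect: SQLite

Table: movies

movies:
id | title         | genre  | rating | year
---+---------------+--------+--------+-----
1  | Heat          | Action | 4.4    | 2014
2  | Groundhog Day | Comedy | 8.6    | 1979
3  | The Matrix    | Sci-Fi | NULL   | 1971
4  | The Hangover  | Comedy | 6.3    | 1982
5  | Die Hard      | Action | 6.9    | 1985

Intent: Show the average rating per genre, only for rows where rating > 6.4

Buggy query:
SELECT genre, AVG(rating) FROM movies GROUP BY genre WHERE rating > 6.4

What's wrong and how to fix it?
Bug: WHERE cannot follow GROUP BY

Fix: Place WHERE between FROM and GROUP BY

Corrected query:
SELECT genre, AVG(rating) FROM movies WHERE rating > 6.4 GROUP BY genre

Result:
genre  | AVG(rating)
-------+------------
Action | 6.9        
Comedy | 8.6        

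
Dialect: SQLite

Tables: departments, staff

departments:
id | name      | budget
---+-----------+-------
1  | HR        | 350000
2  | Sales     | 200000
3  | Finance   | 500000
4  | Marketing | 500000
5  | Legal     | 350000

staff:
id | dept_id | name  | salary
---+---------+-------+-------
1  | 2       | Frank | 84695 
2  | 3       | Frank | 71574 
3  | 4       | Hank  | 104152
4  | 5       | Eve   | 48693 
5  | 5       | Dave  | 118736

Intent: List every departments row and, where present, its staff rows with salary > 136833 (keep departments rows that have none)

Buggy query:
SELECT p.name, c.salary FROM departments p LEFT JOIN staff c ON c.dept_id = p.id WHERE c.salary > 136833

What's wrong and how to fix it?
Bug: A WHERE condition on the right-hand table after LEFT JOIN drops unmatched parents

Fix: Put 'c.salary > 136833' in the JOIN's ON clause instead of WHERE

Corrected query:
SELECT p.name, c.salary FROM departments p LEFT JOIN staff c ON c.dept_id = p.id AND c.salary > 136833

Result:
name      | salary
----------+-------
HR        | NULL  
Sales     | NULL  
Finance   | NULL  
Marketing | NULL  
Legal     | NULL  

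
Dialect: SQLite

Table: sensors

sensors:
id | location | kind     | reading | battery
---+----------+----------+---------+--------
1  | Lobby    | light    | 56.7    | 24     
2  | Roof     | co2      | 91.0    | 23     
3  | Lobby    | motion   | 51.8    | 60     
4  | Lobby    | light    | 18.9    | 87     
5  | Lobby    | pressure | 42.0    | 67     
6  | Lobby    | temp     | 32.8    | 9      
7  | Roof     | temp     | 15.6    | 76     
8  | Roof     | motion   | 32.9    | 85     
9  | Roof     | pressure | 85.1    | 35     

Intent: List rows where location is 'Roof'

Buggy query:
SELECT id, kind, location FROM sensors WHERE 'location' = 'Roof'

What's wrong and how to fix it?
Bug: Single quotes denote string literals in SQL; the column name is being compared as a constant string

Fix: Reference the column as location without single quotes

Corrected query:
SELECT id, kind, location FROM sensors WHERE location = 'Roof'

Result:
id | kind     | location
---+----------+---------
2  | co2      | Roof    
7  | temp     | Roof    
8  | motion   | Roof    
9  | pressure | Roof    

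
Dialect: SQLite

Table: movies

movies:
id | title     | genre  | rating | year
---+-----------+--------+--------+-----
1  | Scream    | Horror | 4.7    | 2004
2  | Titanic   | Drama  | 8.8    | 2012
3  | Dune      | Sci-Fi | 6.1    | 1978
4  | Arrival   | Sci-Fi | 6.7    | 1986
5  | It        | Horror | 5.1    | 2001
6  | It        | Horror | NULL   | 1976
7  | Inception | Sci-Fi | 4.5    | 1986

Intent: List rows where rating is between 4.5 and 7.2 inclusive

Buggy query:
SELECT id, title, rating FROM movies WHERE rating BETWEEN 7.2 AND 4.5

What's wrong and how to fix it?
Bug: BETWEEN expects the lower bound first; with 7.2 AND 4.5 the range is empty

Fix: Write BETWEEN 4.5 AND 7.2

Corrected query:
SELECT id, title, rating FROM movies WHERE rating BETWEEN 4.5 AND 7.2

Result:
id | title     | rating
---+-----------+-------
1  | Scream    | 4.7   
3  | Dune      | 6.1   
4  | Arrival   | 6.7   
5  | It        | 5.1   
7  | Inception | 4.5   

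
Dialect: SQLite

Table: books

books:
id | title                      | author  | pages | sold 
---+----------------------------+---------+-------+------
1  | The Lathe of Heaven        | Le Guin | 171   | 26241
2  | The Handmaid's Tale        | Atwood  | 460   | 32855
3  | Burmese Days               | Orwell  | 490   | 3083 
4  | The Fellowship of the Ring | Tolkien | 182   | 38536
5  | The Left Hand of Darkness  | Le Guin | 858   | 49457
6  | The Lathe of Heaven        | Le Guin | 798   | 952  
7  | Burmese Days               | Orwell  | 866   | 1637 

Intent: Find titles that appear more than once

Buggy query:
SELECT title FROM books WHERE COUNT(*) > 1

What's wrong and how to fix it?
Bug: WHERE can't reference COUNT(*); aggregates are computed after WHERE

Fix: GROUP BY title, then filter groups with HAVING COUNT(*) > 1

Corrected query:
SELECT title FROM books GROUP BY title HAVING COUNT(*) > 1

Result:
title              
-------------------
Burmese Days       
The Lathe of Heaven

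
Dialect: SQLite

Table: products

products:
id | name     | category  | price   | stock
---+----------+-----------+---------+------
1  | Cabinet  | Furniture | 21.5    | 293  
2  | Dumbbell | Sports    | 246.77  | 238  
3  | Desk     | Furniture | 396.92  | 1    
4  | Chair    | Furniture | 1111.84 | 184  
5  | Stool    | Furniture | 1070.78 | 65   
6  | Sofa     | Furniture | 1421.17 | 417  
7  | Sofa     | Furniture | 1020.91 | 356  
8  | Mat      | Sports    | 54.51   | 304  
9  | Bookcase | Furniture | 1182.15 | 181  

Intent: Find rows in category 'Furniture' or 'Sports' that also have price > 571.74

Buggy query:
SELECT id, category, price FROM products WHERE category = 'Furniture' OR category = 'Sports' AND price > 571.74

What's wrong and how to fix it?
Bug: Without parentheses, AND is evaluated before OR, so the price filter only applies to the 'Sports' branch

Fix: Group the OR with parentheses (or use IN), then AND the threshold

Corrected query:
SELECT id, category, price FROM products WHERE (category = 'Furniture' OR category = 'Sports') AND price > 571.74

Result:
id | category  | price  
---+-----------+--------
4  | Furniture | 1111.84
5  | Furniture | 1070.78
6  | Furniture | 1421.17
7  | Furniture | 1020.91
9  | Furniture | 1182.15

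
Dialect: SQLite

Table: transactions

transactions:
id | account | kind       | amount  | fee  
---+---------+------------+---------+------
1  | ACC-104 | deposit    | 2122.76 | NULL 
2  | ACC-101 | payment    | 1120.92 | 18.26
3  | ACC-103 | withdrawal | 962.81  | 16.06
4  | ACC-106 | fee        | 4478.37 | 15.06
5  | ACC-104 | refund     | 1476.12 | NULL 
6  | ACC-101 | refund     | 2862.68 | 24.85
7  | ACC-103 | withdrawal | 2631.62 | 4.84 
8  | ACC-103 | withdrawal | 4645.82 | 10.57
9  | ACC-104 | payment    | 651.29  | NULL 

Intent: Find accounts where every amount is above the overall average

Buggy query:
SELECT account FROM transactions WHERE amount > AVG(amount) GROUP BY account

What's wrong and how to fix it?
Bug: WHERE evaluates per row before aggregation, so AVG() is unavailable

Fix: Use a subquery for AVG and a HAVING MIN(...) filter so the condition holds for every row in the group

Corrected query:
SELECT account FROM transactions GROUP BY account HAVING MIN(amount) > (SELECT AVG(amount) FROM transactions)

Result:
account
-------
ACC-106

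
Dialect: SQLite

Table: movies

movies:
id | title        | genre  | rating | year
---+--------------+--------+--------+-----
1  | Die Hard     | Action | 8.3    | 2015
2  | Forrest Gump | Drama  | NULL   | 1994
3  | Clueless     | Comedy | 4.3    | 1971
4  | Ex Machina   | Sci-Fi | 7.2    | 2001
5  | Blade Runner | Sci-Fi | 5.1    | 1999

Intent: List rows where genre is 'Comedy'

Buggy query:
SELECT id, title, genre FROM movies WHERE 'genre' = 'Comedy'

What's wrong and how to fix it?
Bug: 'genre' in single quotes is a string literal, not the column; the comparison is literal-vs-literal and never true

Fix: Reference the column as genre without single quotes

Corrected query:
SELECT id, title, genre FROM movies WHERE genre = 'Comedy'

Result:
id | title    | genre 
---+----------+-------
3  | Clueless | Comedy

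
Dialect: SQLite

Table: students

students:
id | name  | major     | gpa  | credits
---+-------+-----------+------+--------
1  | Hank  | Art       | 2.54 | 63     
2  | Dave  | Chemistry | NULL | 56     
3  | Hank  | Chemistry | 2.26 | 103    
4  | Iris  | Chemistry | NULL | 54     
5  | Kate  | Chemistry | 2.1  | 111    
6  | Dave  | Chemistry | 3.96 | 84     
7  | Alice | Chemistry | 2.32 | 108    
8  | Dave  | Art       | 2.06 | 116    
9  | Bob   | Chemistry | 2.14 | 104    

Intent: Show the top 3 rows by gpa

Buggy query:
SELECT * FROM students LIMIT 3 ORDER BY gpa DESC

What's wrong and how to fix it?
Bug: ORDER BY cannot follow LIMIT; LIMIT is the final clause

Fix: Swap the clauses: ORDER BY first, then LIMIT

Corrected query:
SELECT * FROM students ORDER BY gpa DESC LIMIT 3

Result:
id | name  | major     | gpa  | credits
---+-------+-----------+------+--------
6  | Dave  | Chemistry | 3.96 | 84     
1  | Hank  | Art       | 2.54 | 63     
7  | Alice | Chemistry | 2.32 | 108    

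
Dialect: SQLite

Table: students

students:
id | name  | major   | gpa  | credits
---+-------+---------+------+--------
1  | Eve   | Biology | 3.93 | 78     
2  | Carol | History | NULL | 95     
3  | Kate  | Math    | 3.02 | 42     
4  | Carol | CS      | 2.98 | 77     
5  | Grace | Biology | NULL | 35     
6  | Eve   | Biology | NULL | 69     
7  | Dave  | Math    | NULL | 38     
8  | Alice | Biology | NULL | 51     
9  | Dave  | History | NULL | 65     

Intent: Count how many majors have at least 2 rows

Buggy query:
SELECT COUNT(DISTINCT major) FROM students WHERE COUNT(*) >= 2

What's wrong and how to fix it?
Bug: COUNT(*) cannot appear in WHERE; the per-group count doesn't exist yet

Fix: Group first with HAVING COUNT(*) >= 2, then COUNT the resulting groups

Corrected query:
SELECT COUNT(*) FROM (SELECT major FROM students GROUP BY major HAVING COUNT(*) >= 2)

Result:
COUNT(*)
--------
3       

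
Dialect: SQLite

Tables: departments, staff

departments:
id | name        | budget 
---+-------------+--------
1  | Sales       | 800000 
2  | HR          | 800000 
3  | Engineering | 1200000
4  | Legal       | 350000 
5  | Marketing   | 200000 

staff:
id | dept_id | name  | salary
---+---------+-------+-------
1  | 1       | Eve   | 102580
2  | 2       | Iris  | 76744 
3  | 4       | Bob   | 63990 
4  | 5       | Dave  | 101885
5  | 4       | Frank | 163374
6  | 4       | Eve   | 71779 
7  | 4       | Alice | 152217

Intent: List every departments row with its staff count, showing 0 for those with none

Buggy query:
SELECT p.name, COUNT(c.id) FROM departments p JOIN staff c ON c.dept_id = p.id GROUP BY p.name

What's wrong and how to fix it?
Bug: An inner join excludes parents with zero children

Fix: Use LEFT JOIN so parents without children still appear (COUNT(c.id) gives 0)

Corrected query:
SELECT p.name, COUNT(c.id) FROM departments p LEFT JOIN staff c ON c.dept_id = p.id GROUP BY p.name

Result:
name        | COUNT(c.id)
------------+------------
Engineering | 0          
HR          | 1          
Legal       | 4          
Marketing   | 1          
Sales       | 1          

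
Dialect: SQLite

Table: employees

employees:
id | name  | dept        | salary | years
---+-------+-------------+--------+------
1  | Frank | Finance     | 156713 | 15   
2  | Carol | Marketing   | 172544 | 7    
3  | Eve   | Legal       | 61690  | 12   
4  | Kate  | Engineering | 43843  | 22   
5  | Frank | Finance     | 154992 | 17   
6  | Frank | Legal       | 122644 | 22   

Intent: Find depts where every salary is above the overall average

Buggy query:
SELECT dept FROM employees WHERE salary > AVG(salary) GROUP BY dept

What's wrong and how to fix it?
Bug: WHERE evaluates per row before aggregation, so AVG() is unavailable

Fix: Compute the overall average in a scalar subquery and compare each group's MIN against it in HAVING

Corrected query:
SELECT dept FROM employees GROUP BY dept HAVING MIN(salary) > (SELECT AVG(salary) FROM employees)

Result:
dept     
---------
Finance  
Marketing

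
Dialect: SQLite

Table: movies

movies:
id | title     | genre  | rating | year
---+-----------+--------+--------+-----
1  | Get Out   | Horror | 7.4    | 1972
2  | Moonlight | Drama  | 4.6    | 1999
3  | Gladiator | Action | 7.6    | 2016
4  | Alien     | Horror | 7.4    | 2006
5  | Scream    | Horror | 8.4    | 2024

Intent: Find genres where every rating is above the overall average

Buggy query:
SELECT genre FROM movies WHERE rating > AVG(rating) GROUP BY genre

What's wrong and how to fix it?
Bug: WHERE evaluates per row before aggregation, so AVG() is unavailable

Fix: Compute the overall average in a scalar subquery and compare each group's MIN against it in HAVING

Corrected query:
SELECT genre FROM movies GROUP BY genre HAVING MIN(rating) > (SELECT AVG(rating) FROM movies)

Result:
genre 
------
Action
Horror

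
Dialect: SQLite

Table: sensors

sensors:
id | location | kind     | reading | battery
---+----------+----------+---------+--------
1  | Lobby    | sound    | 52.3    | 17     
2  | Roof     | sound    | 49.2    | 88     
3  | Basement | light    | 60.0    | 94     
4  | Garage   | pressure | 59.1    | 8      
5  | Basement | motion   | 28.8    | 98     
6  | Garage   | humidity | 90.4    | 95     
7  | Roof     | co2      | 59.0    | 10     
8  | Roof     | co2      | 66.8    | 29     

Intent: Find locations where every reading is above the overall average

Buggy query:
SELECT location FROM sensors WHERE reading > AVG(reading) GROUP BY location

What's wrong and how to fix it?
Bug: WHERE evaluates per row before aggregation, so AVG() is unavailable

Fix: Use a subquery for AVG and a HAVING MIN(...) filter so the condition holds for every row in the group

Corrected query:
SELECT location FROM sensors GROUP BY location HAVING MIN(reading) > (SELECT AVG(reading) FROM sensors)

Result:
location
--------
Garage  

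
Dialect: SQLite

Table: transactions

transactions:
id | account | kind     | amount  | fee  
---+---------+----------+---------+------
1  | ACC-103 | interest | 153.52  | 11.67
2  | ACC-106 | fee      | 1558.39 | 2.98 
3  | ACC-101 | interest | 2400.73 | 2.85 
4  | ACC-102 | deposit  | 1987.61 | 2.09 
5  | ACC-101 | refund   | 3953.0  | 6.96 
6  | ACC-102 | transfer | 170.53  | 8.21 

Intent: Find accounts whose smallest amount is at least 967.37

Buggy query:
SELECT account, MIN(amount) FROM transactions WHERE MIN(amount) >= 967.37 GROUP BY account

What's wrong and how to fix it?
Bug: Aggregates like MIN are computed per group after WHERE runs

Fix: Replace WHERE with HAVING after the GROUP BY

Corrected query:
SELECT account, MIN(amount) FROM transactions GROUP BY account HAVING MIN(amount) >= 967.37

Result:
account | MIN(amount)
--------+------------
ACC-101 | 2400.73    
ACC-106 | 1558.39    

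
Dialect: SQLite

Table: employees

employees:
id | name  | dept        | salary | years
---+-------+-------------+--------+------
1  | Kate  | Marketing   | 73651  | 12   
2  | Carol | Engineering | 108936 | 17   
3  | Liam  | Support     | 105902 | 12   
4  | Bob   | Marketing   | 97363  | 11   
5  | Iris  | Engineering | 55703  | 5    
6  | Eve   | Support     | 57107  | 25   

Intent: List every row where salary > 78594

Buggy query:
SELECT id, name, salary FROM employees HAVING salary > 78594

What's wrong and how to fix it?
Bug: This is a non-aggregate query (no GROUP BY, no aggregates), so in SQLite the HAVING clause is invalid here; a row-level condition belongs in WHERE

Fix: Use WHERE for row-level filtering

Corrected query:
SELECT id, name, salary FROM employees WHERE salary > 78594

Result:
id | name  | salary
---+-------+-------
2  | Carol | 108936
3  | Liam  | 105902
4  | Bob   | 97363 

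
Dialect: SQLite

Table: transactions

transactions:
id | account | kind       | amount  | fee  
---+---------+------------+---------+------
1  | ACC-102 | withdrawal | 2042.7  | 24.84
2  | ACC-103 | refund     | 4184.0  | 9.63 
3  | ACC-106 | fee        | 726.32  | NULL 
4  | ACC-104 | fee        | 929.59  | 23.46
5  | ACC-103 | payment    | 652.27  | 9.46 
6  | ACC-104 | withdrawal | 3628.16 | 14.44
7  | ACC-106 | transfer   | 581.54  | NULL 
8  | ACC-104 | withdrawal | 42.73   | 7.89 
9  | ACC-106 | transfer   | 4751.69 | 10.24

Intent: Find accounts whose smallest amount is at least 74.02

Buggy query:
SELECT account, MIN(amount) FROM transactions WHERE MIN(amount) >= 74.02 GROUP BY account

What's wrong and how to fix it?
Bug: MIN() in WHERE is a misuse of aggregate

Fix: Replace WHERE with HAVING after the GROUP BY

Corrected query:
SELECT account, MIN(amount) FROM transactions GROUP BY account HAVING MIN(amount) >= 74.02

Result:
account | MIN(amount)
--------+------------
ACC-102 | 2042.7     
ACC-103 | 652.27     
ACC-106 | 581.54     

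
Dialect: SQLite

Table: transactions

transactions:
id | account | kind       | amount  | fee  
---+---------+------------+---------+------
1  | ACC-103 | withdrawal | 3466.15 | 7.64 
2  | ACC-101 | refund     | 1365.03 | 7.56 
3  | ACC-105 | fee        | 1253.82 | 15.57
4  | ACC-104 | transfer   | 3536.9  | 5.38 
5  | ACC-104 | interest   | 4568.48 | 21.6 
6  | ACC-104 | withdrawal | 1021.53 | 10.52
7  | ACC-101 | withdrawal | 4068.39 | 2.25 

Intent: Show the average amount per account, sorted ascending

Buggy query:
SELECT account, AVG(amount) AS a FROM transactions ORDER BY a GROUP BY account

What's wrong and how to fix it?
Bug: ORDER BY appears before GROUP BY; SQL clause order requires GROUP BY first

Fix: Reorder: SELECT … FROM … GROUP BY … ORDER BY …

Corrected query:
SELECT account, AVG(amount) AS a FROM transactions GROUP BY account ORDER BY a

Result:
account | a          
--------+------------
ACC-105 | 1253.82    
ACC-101 | 2716.71    
ACC-104 | 3042.303333
ACC-103 | 3466.15    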